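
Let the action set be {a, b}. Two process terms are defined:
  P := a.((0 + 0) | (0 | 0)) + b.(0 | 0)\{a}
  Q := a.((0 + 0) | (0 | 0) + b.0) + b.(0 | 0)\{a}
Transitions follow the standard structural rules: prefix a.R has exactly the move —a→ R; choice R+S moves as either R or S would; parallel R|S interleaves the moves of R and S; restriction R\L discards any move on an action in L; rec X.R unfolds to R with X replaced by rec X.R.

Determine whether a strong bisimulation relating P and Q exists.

Reachable graph of P (3 states):
  u0 = a.((0 + 0) | (0 | 0)) + b.(0 | 0)\{a} has moves =a=> u1, =b=> u2
  u1 = (0 + 0) | (0 | 0) has moves ∅
  u2 = (0 | 0)\{a} has moves ∅
Reachable graph of Q (4 states):
  v0 = a.((0 + 0) | (0 | 0) + b.0) + b.(0 | 0)\{a} has moves =a=> v1, =b=> v2
  v1 = (0 + 0) | (0 | 0) + b.0 has moves =b=> v3
  v2 = (0 | 0)\{a} has moves ∅
  v3 = 0 has moves ∅
Coarsest stable partition (strong bisimilarity classes):
  B0 = {u0}
  B1 = {u1, u2, v2, v3}
  B2 = {v0}
  B3 = {v1}
u0 ∈ B0, v0 ∈ B2 → different blocks

not bisimilar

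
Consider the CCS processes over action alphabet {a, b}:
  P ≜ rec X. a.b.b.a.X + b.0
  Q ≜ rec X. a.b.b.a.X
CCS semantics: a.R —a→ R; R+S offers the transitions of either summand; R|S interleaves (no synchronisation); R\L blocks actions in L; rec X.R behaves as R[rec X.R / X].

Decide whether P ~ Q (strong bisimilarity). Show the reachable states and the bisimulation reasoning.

not bisimilar

P's transition system — 5 states:
  u0 = rec X. a.b.b.a.X + b.0 → --a--▸ u1, --b--▸ u2
  u1 = b.b.a.(rec X. a.b.b.a.X + b.0) → --b--▸ u3
  u2 = 0 → ·
  u3 = b.a.(rec X. a.b.b.a.X + b.0) → --b--▸ u4
  u4 = a.(rec X. a.b.b.a.X + b.0) → --a--▸ u0
Q's transition system — 4 states:
  v0 = rec X. a.b.b.a.X → --a--▸ v1
  v1 = b.b.a.(rec X. a.b.b.a.X) → --b--▸ v2
  v2 = b.a.(rec X. a.b.b.a.X) → --b--▸ v3
  v3 = a.(rec X. a.b.b.a.X) → --a--▸ v0
Coarsest stable partition (strong bisimilarity classes):
  B0 = {u0}
  B1 = {u1}
  B2 = {u3}
  B3 = {u4}
  B4 = {u2}
  B5 = {v0}
  B6 = {v1}
  B7 = {v2}
  B8 = {v3}
u0 ∈ B0, v0 ∈ B5 → different blocks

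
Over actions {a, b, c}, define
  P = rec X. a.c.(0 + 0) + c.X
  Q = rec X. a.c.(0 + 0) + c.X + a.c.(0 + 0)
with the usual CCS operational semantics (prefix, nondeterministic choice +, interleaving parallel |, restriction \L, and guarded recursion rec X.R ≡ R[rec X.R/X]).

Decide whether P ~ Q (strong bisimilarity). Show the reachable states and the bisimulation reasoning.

YES

LTS(P): 3 reachable states
  s0 = rec X. a.c.(0 + 0) + c.X | --a--▸ s1, --c--▸ s0
  s1 = c.(0 + 0) | --c--▸ s2
  s2 = 0 + 0 | stopped
LTS(Q): 3 reachable states
  t0 = rec X. a.c.(0 + 0) + c.X + a.c.(0 + 0) | --a--▸ t1, --c--▸ t0
  t1 = c.(0 + 0) | --c--▸ t2
  t2 = 0 + 0 | stopped
Coarsest stable partition (strong bisimilarity classes):
  B0 = {s0, t0}
  B1 = {s1, t1}
  B2 = {s2, t2}
s0 ∈ B0, t0 ∈ B0 → same block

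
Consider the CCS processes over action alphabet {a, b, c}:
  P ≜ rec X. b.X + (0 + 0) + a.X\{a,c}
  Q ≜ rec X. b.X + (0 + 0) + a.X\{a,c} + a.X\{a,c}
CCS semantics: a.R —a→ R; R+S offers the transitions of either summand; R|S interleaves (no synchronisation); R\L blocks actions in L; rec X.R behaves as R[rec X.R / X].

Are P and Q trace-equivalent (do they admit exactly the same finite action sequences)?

Reachable graph of P (2 states):
  s0 = rec X. b.X + (0 + 0) + a.X\{a,c} ⊢ =a=> s1, =b=> s0
  s1 = (rec X. b.X + (0 + 0) + a.X\{a,c})\{a,c} ⊢ =b=> s1
Reachable graph of Q (2 states):
  t0 = rec X. b.X + (0 + 0) + a.X\{a,c} + a.X\{a,c} ⊢ =a=> t1, =b=> t0
  t1 = (rec X. b.X + (0 + 0) + a.X\{a,c} + a.X\{a,c})\{a,c} ⊢ =b=> t1
Bisimilarity quotient blocks:
  B0 = {s0, t0}
  B1 = {s1, t1}
s0 ∈ B0, t0 ∈ B0 → same block
Bisimilar ⇒ trace-equivalent.

trace-equivalent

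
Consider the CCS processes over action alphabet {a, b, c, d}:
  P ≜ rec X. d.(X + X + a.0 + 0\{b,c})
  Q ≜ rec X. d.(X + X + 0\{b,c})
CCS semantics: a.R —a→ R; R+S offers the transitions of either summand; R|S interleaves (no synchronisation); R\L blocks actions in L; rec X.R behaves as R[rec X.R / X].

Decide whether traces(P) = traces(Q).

LTS(P): 3 reachable states
  u0 = rec X. d.(X + X + a.0 + 0\{b,c}) ⊢ —d→ u1
  u1 = (rec X. d.(X + X + a.0 + 0\{b,c})) + (rec X. d.(X + X + a.0 + 0\{b,c})) + a.0 + 0\{b,c} ⊢ —a→ u2, —d→ u1
  u2 = 0 ⊢ ∅
LTS(Q): 2 reachable states
  v0 = rec X. d.(X + X + 0\{b,c}) ⊢ —d→ v1
  v1 = (rec X. d.(X + X + 0\{b,c})) + (rec X. d.(X + X + 0\{b,c})) + 0\{b,c} ⊢ —d→ v1
Run σ = ⟨da⟩ on P: start {u0}
  [1] d ⇒ {u1}
  [2] a ⇒ {u2}
  ✓ P
Run σ = ⟨da⟩ on Q: start {v0}
  [1] d ⇒ {v1}
  [2] a ⇒ ∅  — Q cannot continue

trace-distinct — witness ⟨da⟩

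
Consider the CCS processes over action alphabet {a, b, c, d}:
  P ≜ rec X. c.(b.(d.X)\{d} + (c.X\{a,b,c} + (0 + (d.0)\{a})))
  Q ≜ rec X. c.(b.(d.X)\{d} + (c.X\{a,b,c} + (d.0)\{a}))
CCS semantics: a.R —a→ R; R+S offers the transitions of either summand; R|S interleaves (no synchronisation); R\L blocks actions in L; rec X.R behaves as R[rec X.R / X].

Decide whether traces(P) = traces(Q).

LTS(P): 5 reachable states
  u0 = rec X. c.(b.(d.X)\{d} + (c.X\{a,b,c} + (0 + (d.0)\{a}))) | -c-> u1
  u1 = b.(d.(rec X. c.(b.(d.X)\{d} + (c.X\{a,b,c} + (0 + (d.0)\{a})))))\{d} + (c.(rec X. c.(b.(d.X)\{d} + (c.X\{a,b,c} + (0 + (d.0)\{a}))))\{a,b,c} + (0 + (d.0)\{a})) | -b-> u2, -c-> u3, -d-> u4
  u2 = (d.(rec X. c.(b.(d.X)\{d} + (c.X\{a,b,c} + (0 + (d.0)\{a})))))\{d} | deadlocked
  u3 = (rec X. c.(b.(d.X)\{d} + (c.X\{a,b,c} + (0 + (d.0)\{a}))))\{a,b,c} | deadlocked
  u4 = 0\{a} | deadlocked
LTS(Q): 5 reachable states
  v0 = rec X. c.(b.(d.X)\{d} + (c.X\{a,b,c} + (d.0)\{a})) | -c-> v1
  v1 = b.(d.(rec X. c.(b.(d.X)\{d} + (c.X\{a,b,c} + (d.0)\{a}))))\{d} + (c.(rec X. c.(b.(d.X)\{d} + (c.X\{a,b,c} + (d.0)\{a})))\{a,b,c} + (d.0)\{a}) | -b-> v2, -c-> v3, -d-> v4
  v2 = (d.(rec X. c.(b.(d.X)\{d} + (c.X\{a,b,c} + (d.0)\{a}))))\{d} | deadlocked
  v3 = (rec X. c.(b.(d.X)\{d} + (c.X\{a,b,c} + (d.0)\{a})))\{a,b,c} | deadlocked
  v4 = 0\{a} | deadlocked
Partition-refinement fixed point:
  B0 = {u0, v0}
  B1 = {u1, v1}
  B2 = {u2, u3, u4, v2, v3, v4}
u0 ∈ B0, v0 ∈ B0 → same block
Bisimilar ⇒ trace-equivalent.

traces(P) = traces(Q)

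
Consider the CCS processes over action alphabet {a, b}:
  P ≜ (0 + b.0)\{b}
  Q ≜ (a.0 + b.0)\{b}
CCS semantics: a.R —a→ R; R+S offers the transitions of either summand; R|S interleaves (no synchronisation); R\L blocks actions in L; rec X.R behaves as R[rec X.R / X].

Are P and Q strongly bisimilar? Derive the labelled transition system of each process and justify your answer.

P's transition system — 1 states:
  s0 = (0 + b.0)\{b} has moves deadlocked
Q's transition system — 2 states:
  t0 = (a.0 + b.0)\{b} has moves —a→ t1
  t1 = 0\{b} has moves deadlocked
Bisimilarity quotient blocks:
  B0 = {s0, t1}
  B1 = {t0}
s0 ∈ B0, t0 ∈ B1 → different blocks

NO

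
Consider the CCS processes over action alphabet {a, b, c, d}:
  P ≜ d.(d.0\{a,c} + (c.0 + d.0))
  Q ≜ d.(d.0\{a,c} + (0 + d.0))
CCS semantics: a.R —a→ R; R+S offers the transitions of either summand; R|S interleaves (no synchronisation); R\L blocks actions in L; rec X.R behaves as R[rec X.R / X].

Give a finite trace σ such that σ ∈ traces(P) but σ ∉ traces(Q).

dc

Reachable graph of P (4 states):
  p0 = d.(d.0\{a,c} + (c.0 + d.0)) :: =d=> p1
  p1 = d.0\{a,c} + (c.0 + d.0) :: =c=> p2, =d=> p2, =d=> p3
  p2 = 0 :: (no moves)
  p3 = 0\{a,c} :: (no moves)
Reachable graph of Q (4 states):
  q0 = d.(d.0\{a,c} + (0 + d.0)) :: =d=> q1
  q1 = d.0\{a,c} + (0 + d.0) :: =d=> q2, =d=> q3
  q2 = 0 :: (no moves)
  q3 = 0\{a,c} :: (no moves)
Executing dc from P (initial set {p0}):
  [1] d ⇒ {p1}
  [2] c ⇒ {p2}
  P completes σ.
Executing dc from Q (initial set {q0}):
  [1] d ⇒ {q1}
  [2] c ⇒ no successor for Q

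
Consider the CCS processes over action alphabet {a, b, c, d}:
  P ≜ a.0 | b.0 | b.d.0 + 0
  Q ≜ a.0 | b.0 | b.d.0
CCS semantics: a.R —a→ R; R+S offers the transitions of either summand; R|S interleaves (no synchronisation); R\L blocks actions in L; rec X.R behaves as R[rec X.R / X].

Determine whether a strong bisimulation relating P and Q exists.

P's transition system — 12 states:
  u0 = a.0 | b.0 | b.d.0 + 0 ⊢ —a→ u1, —b→ u2, —b→ u3
  u1 = 0 | b.0 | b.d.0 ⊢ —b→ u4, —b→ u5
  u2 = a.0 | 0 | b.d.0 ⊢ —a→ u4, —b→ u6
  u3 = a.0 | b.0 | d.0 ⊢ —a→ u5, —b→ u6, —d→ u7
  u4 = 0 | 0 | b.d.0 ⊢ —b→ u8
  u5 = 0 | b.0 | d.0 ⊢ —b→ u8, —d→ u9
  u6 = a.0 | 0 | d.0 ⊢ —a→ u8, —d→ u10
  u7 = a.0 | b.0 | 0 ⊢ —a→ u9, —b→ u10
  u8 = 0 | 0 | d.0 ⊢ —d→ u11
  u9 = 0 | b.0 | 0 ⊢ —b→ u11
  u10 = a.0 | 0 | 0 ⊢ —a→ u11
  u11 = 0 | 0 | 0 ⊢ ·
Q's transition system — 12 states:
  v0 = a.0 | b.0 | b.d.0 ⊢ —a→ v1, —b→ v2, —b→ v3
  v1 = 0 | b.0 | b.d.0 ⊢ —b→ v4, —b→ v5
  v2 = a.0 | 0 | b.d.0 ⊢ —a→ v4, —b→ v6
  v3 = a.0 | b.0 | d.0 ⊢ —a→ v5, —b→ v6, —d→ v7
  v4 = 0 | 0 | b.d.0 ⊢ —b→ v8
  v5 = 0 | b.0 | d.0 ⊢ —b→ v8, —d→ v9
  v6 = a.0 | 0 | d.0 ⊢ —a→ v8, —d→ v10
  v7 = a.0 | b.0 | 0 ⊢ —a→ v9, —b→ v10
  v8 = 0 | 0 | d.0 ⊢ —d→ v11
  v9 = 0 | b.0 | 0 ⊢ —b→ v11
  v10 = a.0 | 0 | 0 ⊢ —a→ v11
  v11 = 0 | 0 | 0 ⊢ ·
Coarsest stable partition (strong bisimilarity classes):
  B0 = {u0, v0}
  B1 = {u2, v2}
  B2 = {u4, v4}
  B3 = {u8, v8}
  B4 = {u11, v11}
  B5 = {u6, v6}
  B6 = {u10, v10}
  B7 = {u3, v3}
  B8 = {u7, v7}
  B9 = {u9, v9}
  B10 = {u5, v5}
  B11 = {u1, v1}
u0 ∈ B0, v0 ∈ B0 → same block

bisimilar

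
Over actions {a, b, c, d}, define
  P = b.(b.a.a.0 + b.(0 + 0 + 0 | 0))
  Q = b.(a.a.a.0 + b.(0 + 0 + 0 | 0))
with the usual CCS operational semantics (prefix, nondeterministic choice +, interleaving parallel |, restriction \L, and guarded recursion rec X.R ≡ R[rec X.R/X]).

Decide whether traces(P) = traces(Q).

traces(P) ≠ traces(Q) — witness ⟨bba⟩

Reachable graph of P (6 states):
  m0 = b.(b.a.a.0 + b.(0 + 0 + 0 | 0)) | ··b··> m1
  m1 = b.a.a.0 + b.(0 + 0 + 0 | 0) | ··b··> m2, ··b··> m3
  m2 = 0 + 0 + 0 | 0 | ∅
  m3 = a.a.0 | ··a··> m4
  m4 = a.0 | ··a··> m5
  m5 = 0 | ∅
Reachable graph of Q (6 states):
  n0 = b.(a.a.a.0 + b.(0 + 0 + 0 | 0)) | ··b··> n1
  n1 = a.a.a.0 + b.(0 + 0 + 0 | 0) | ··a··> n2, ··b··> n3
  n2 = a.a.0 | ··a··> n4
  n3 = 0 + 0 + 0 | 0 | ∅
  n4 = a.0 | ··a··> n5
  n5 = 0 | ∅
Executing bba from P (initial set {m0}):
  after b @ step 1: {m1}
  after b @ step 2: {m2, m3}
  after a @ step 3: {m4}
  P completes σ.
Executing bba from Q (initial set {n0}):
  after b @ step 1: {n1}
  after b @ step 2: {n3}
  after a @ step 3: no successor for Q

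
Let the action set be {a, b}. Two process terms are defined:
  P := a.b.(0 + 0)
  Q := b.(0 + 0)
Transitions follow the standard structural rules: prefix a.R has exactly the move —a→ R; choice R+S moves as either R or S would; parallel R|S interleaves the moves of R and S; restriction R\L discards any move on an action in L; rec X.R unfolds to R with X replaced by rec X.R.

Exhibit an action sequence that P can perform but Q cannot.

Reachable graph of P (3 states):
  u0 = a.b.(0 + 0) | --a--▸ u1
  u1 = b.(0 + 0) | --b--▸ u2
  u2 = 0 + 0 | stopped
Reachable graph of Q (2 states):
  v0 = b.(0 + 0) | --b--▸ v1
  v1 = 0 + 0 | stopped
Executing a from P (initial set {u0}):
  after a @ step 1: {u1}
  P completes σ.
Executing a from Q (initial set {v0}):
  after a @ step 1: no successor for Q

a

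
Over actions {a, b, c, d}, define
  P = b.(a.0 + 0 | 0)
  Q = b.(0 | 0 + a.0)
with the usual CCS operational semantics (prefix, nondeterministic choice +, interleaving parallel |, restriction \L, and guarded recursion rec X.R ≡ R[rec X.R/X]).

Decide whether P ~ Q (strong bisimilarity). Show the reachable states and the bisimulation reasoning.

Reachable graph of P (3 states):
  p0 = b.(a.0 + 0 | 0) :: —b→ p1
  p1 = a.0 + 0 | 0 :: —a→ p2
  p2 = 0 :: deadlocked
Reachable graph of Q (3 states):
  q0 = b.(0 | 0 + a.0) :: —b→ q1
  q1 = 0 | 0 + a.0 :: —a→ q2
  q2 = 0 :: deadlocked
Partition-refinement fixed point:
  B0 = {p0, q0}
  B1 = {p1, q1}
  B2 = {p2, q2}
p0 ∈ B0, q0 ∈ B0 → same block

YES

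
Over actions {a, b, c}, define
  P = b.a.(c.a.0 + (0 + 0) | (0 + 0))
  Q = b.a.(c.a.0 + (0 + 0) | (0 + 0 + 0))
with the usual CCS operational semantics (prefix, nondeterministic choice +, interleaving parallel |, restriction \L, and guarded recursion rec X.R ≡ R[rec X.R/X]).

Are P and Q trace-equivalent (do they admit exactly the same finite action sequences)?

Reachable graph of P (5 states):
  s0 = b.a.(c.a.0 + (0 + 0) | (0 + 0)) ⊢ ··b··> s1
  s1 = a.(c.a.0 + (0 + 0) | (0 + 0)) ⊢ ··a··> s2
  s2 = c.a.0 + (0 + 0) | (0 + 0) ⊢ ··c··> s3
  s3 = a.0 ⊢ ··a··> s4
  s4 = 0 ⊢ (no moves)
Reachable graph of Q (5 states):
  t0 = b.a.(c.a.0 + (0 + 0) | (0 + 0 + 0)) ⊢ ··b··> t1
  t1 = a.(c.a.0 + (0 + 0) | (0 + 0 + 0)) ⊢ ··a··> t2
  t2 = c.a.0 + (0 + 0) | (0 + 0 + 0) ⊢ ··c··> t3
  t3 = a.0 ⊢ ··a··> t4
  t4 = 0 ⊢ (no moves)
Coarsest stable partition (strong bisimilarity classes):
  B0 = {s0, t0}
  B1 = {s1, t1}
  B2 = {s2, t2}
  B3 = {s3, t3}
  B4 = {s4, t4}
s0 ∈ B0, t0 ∈ B0 → same block
Bisimilar ⇒ trace-equivalent.

trace-equivalent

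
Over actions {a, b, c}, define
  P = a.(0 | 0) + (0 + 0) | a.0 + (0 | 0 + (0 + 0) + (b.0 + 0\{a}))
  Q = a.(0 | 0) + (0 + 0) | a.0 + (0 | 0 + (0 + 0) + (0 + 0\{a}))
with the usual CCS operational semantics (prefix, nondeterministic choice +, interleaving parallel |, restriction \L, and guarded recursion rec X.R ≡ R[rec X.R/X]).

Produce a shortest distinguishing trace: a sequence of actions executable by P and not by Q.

LTS(P): 4 reachable states
  m0 = a.(0 | 0) + (0 + 0) | a.0 + (0 | 0 + (0 + 0) + (b.0 + 0\{a})) → --a--▸ m1, --a--▸ m2, --b--▸ m3
  m1 = (0 + 0) | 0 → ·
  m2 = 0 | 0 → ·
  m3 = 0 → ·
LTS(Q): 3 reachable states
  n0 = a.(0 | 0) + (0 + 0) | a.0 + (0 | 0 + (0 + 0) + (0 + 0\{a})) → --a--▸ n1, --a--▸ n2
  n1 = (0 + 0) | 0 → ·
  n2 = 0 | 0 → ·
Run σ = ⟨b⟩ on P: start {m0}
  [1] b ⇒ {m3}
  — P admits the full trace.
Run σ = ⟨b⟩ on Q: start {n0}
  [1] b ⇒ no successor for Q

b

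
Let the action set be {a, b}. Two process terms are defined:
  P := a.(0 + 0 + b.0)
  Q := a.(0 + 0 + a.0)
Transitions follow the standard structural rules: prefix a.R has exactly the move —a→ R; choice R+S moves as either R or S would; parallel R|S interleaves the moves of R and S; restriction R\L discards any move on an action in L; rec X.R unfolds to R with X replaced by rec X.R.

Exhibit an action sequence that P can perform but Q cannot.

Reachable graph of P (3 states):
  m0 = a.(0 + 0 + b.0) has moves --a--▸ m1
  m1 = 0 + 0 + b.0 has moves --b--▸ m2
  m2 = 0 has moves deadlocked
Reachable graph of Q (3 states):
  n0 = a.(0 + 0 + a.0) has moves --a--▸ n1
  n1 = 0 + 0 + a.0 has moves --a--▸ n2
  n2 = 0 has moves deadlocked
Trace ⟨ab⟩ through P, begin at {m0}:
  after a @ step 1: {m1}
  after b @ step 2: {m2}
  ✓ P
Trace ⟨ab⟩ through Q, begin at {n0}:
  after a @ step 1: {n1}
  after b @ step 2: no successor for Q

ab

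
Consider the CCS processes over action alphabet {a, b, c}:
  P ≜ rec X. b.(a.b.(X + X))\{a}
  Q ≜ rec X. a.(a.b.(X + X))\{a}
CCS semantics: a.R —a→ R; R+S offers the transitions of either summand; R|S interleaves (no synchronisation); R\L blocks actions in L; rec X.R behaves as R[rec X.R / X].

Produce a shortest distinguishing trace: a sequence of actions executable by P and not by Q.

LTS(P): 2 reachable states
  u0 = rec X. b.(a.b.(X + X))\{a} ⊢ ··b··> u1
  u1 = (a.b.((rec X. b.(a.b.(X + X))\{a}) + (rec X. b.(a.b.(X + X))\{a})))\{a} ⊢ ∅
LTS(Q): 2 reachable states
  v0 = rec X. a.(a.b.(X + X))\{a} ⊢ ··a··> v1
  v1 = (a.b.((rec X. a.(a.b.(X + X))\{a}) + (rec X. a.(a.b.(X + X))\{a})))\{a} ⊢ ∅
Run σ = ⟨b⟩ on P: start {u0}
  after b @ step 1: {u1}
  P completes σ.
Run σ = ⟨b⟩ on Q: start {v0}
  after b @ step 1: ∅  — Q cannot continue

b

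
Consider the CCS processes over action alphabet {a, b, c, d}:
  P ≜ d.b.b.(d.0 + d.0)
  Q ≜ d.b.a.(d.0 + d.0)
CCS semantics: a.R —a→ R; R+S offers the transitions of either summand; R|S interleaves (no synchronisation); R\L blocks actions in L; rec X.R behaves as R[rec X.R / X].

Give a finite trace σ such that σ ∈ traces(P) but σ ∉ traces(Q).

Reachable graph of P (5 states):
  u0 = d.b.b.(d.0 + d.0) has moves ··d··> u1
  u1 = b.b.(d.0 + d.0) has moves ··b··> u2
  u2 = b.(d.0 + d.0) has moves ··b··> u3
  u3 = d.0 + d.0 has moves ··d··> u4
  u4 = 0 has moves ·
Reachable graph of Q (5 states):
  v0 = d.b.a.(d.0 + d.0) has moves ··d··> v1
  v1 = b.a.(d.0 + d.0) has moves ··b··> v2
  v2 = a.(d.0 + d.0) has moves ··a··> v3
  v3 = d.0 + d.0 has moves ··d··> v4
  v4 = 0 has moves ·
Run σ = ⟨dbb⟩ on P: start {u0}
  step 1 (d): {u1}
  step 2 (b): {u2}
  step 3 (b): {u3}
  ✓ P
Run σ = ⟨dbb⟩ on Q: start {v0}
  step 1 (d): {v1}
  step 2 (b): {v2}
  step 3 (b): ∅  — Q cannot continue

dbb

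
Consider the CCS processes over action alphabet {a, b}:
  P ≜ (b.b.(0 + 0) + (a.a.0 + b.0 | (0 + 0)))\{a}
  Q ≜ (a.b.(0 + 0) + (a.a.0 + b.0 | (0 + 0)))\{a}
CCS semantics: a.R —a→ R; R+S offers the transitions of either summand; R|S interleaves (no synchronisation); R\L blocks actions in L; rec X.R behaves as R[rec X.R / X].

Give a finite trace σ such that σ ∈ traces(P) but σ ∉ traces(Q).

bb

P's transition system — 4 states:
  p0 = (b.b.(0 + 0) + (a.a.0 + b.0 | (0 + 0)))\{a} has moves --b--▸ p1, --b--▸ p2
  p1 = (0 | (0 + 0))\{a} has moves ∅
  p2 = (b.(0 + 0))\{a} has moves --b--▸ p3
  p3 = (0 + 0)\{a} has moves ∅
Q's transition system — 2 states:
  q0 = (a.b.(0 + 0) + (a.a.0 + b.0 | (0 + 0)))\{a} has moves --b--▸ q1
  q1 = (0 | (0 + 0))\{a} has moves ∅
Trace ⟨bb⟩ through P, begin at {p0}:
  step 1 (b): {p1, p2}
  step 2 (b): {p3}
  P completes σ.
Trace ⟨bb⟩ through Q, begin at {q0}:
  step 1 (b): {q1}
  step 2 (b): ∅  — Q cannot continue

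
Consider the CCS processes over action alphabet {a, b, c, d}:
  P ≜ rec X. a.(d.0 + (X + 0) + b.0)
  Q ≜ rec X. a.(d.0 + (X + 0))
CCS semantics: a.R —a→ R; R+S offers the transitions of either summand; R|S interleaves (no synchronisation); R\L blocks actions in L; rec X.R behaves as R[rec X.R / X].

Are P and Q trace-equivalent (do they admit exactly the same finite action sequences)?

traces(P) ≠ traces(Q) — witness ⟨ab⟩

Reachable graph of P (3 states):
  s0 = rec X. a.(d.0 + (X + 0) + b.0) → —a→ s1
  s1 = d.0 + ((rec X. a.(d.0 + (X + 0) + b.0)) + 0) + b.0 → —a→ s1, —b→ s2, —d→ s2
  s2 = 0 → ·
Reachable graph of Q (3 states):
  t0 = rec X. a.(d.0 + (X + 0)) → —a→ t1
  t1 = d.0 + ((rec X. a.(d.0 + (X + 0))) + 0) → —a→ t1, —d→ t2
  t2 = 0 → ·
Trace ⟨ab⟩ through P, begin at {s0}:
  step 1 (a): {s1}
  step 2 (b): {s2}
  P completes σ.
Trace ⟨ab⟩ through Q, begin at {t0}:
  step 1 (a): {t1}
  step 2 (b): no successor for Q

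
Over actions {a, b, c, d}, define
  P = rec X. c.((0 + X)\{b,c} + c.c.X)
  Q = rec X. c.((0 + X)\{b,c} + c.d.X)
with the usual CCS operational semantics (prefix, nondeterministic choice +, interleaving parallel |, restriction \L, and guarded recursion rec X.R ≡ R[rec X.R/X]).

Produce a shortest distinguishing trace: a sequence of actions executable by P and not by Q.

ccc

P's transition system — 3 states:
  u0 = rec X. c.((0 + X)\{b,c} + c.c.X) → ··c··> u1
  u1 = (0 + (rec X. c.((0 + X)\{b,c} + c.c.X)))\{b,c} + c.c.(rec X. c.((0 + X)\{b,c} + c.c.X)) → ··c··> u2
  u2 = c.(rec X. c.((0 + X)\{b,c} + c.c.X)) → ··c··> u0
Q's transition system — 3 states:
  v0 = rec X. c.((0 + X)\{b,c} + c.d.X) → ··c··> v1
  v1 = (0 + (rec X. c.((0 + X)\{b,c} + c.d.X)))\{b,c} + c.d.(rec X. c.((0 + X)\{b,c} + c.d.X)) → ··c··> v2
  v2 = d.(rec X. c.((0 + X)\{b,c} + c.d.X)) → ··d··> v0
Trace ⟨ccc⟩ through P, begin at {u0}:
  step 1 (c): {u1}
  step 2 (c): {u2}
  step 3 (c): {u0}
  P completes σ.
Trace ⟨ccc⟩ through Q, begin at {v0}:
  step 1 (c): {v1}
  step 2 (c): {v2}
  step 3 (c): ∅  — Q cannot continue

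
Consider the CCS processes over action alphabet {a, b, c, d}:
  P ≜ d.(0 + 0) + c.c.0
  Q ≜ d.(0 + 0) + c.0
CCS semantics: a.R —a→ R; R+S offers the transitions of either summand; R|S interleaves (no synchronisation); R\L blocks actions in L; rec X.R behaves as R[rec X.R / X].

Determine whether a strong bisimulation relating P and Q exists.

P's transition system — 4 states:
  m0 = d.(0 + 0) + c.c.0 has moves --c--▸ m1, --d--▸ m2
  m1 = c.0 has moves --c--▸ m3
  m2 = 0 + 0 has moves deadlocked
  m3 = 0 has moves deadlocked
Q's transition system — 3 states:
  n0 = d.(0 + 0) + c.0 has moves --c--▸ n1, --d--▸ n2
  n1 = 0 has moves deadlocked
  n2 = 0 + 0 has moves deadlocked
Partition-refinement fixed point:
  B0 = {m0}
  B1 = {m2, m3, n1, n2}
  B2 = {m1}
  B3 = {n0}
m0 ∈ B0, n0 ∈ B3 → different blocks

not bisimilar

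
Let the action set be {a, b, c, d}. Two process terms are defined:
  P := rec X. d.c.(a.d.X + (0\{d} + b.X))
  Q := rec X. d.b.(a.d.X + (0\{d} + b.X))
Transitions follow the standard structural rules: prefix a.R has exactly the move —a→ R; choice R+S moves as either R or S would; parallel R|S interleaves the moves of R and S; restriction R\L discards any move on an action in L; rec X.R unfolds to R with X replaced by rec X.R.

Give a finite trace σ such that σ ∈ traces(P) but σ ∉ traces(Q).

dc

Reachable graph of P (4 states):
  m0 = rec X. d.c.(a.d.X + (0\{d} + b.X)) :: --d--▸ m1
  m1 = c.(a.d.(rec X. d.c.(a.d.X + (0\{d} + b.X))) + (0\{d} + b.(rec X. d.c.(a.d.X + (0\{d} + b.X))))) :: --c--▸ m2
  m2 = a.d.(rec X. d.c.(a.d.X + (0\{d} + b.X))) + (0\{d} + b.(rec X. d.c.(a.d.X + (0\{d} + b.X)))) :: --a--▸ m3, --b--▸ m0
  m3 = d.(rec X. d.c.(a.d.X + (0\{d} + b.X))) :: --d--▸ m0
Reachable graph of Q (4 states):
  n0 = rec X. d.b.(a.d.X + (0\{d} + b.X)) :: --d--▸ n1
  n1 = b.(a.d.(rec X. d.b.(a.d.X + (0\{d} + b.X))) + (0\{d} + b.(rec X. d.b.(a.d.X + (0\{d} + b.X))))) :: --b--▸ n2
  n2 = a.d.(rec X. d.b.(a.d.X + (0\{d} + b.X))) + (0\{d} + b.(rec X. d.b.(a.d.X + (0\{d} + b.X)))) :: --a--▸ n3, --b--▸ n0
  n3 = d.(rec X. d.b.(a.d.X + (0\{d} + b.X))) :: --d--▸ n0
Run σ = ⟨dc⟩ on P: start {m0}
  [1] d ⇒ {m1}
  [2] c ⇒ {m2}
  — P admits the full trace.
Run σ = ⟨dc⟩ on Q: start {n0}
  [1] d ⇒ {n1}
  [2] c ⇒ no successor for Q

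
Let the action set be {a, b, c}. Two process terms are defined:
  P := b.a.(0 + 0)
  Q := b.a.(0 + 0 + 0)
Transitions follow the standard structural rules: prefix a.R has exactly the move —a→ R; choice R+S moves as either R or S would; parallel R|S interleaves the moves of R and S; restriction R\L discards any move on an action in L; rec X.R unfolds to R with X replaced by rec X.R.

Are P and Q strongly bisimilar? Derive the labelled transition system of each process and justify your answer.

YES

Reachable graph of P (3 states):
  m0 = b.a.(0 + 0) ⊢ ··b··> m1
  m1 = a.(0 + 0) ⊢ ··a··> m2
  m2 = 0 + 0 ⊢ deadlocked
Reachable graph of Q (3 states):
  n0 = b.a.(0 + 0 + 0) ⊢ ··b··> n1
  n1 = a.(0 + 0 + 0) ⊢ ··a··> n2
  n2 = 0 + 0 + 0 ⊢ deadlocked
Partition-refinement fixed point:
  B0 = {m0, n0}
  B1 = {m1, n1}
  B2 = {m2, n2}
m0 ∈ B0, n0 ∈ B0 → same block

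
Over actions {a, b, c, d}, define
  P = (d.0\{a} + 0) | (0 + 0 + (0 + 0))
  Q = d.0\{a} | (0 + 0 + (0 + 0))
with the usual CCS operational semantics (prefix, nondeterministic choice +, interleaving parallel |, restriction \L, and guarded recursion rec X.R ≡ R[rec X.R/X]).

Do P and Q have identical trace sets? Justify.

traces(P) = traces(Q)

LTS(P): 2 reachable states
  u0 = (d.0\{a} + 0) | (0 + 0 + (0 + 0)) has moves —d→ u1
  u1 = 0\{a} | (0 + 0 + (0 + 0)) has moves deadlocked
LTS(Q): 2 reachable states
  v0 = d.0\{a} | (0 + 0 + (0 + 0)) has moves —d→ v1
  v1 = 0\{a} | (0 + 0 + (0 + 0)) has moves deadlocked
Bisimilarity quotient blocks:
  B0 = {u0, v0}
  B1 = {u1, v1}
u0 ∈ B0, v0 ∈ B0 → same block
Bisimilar ⇒ trace-equivalent.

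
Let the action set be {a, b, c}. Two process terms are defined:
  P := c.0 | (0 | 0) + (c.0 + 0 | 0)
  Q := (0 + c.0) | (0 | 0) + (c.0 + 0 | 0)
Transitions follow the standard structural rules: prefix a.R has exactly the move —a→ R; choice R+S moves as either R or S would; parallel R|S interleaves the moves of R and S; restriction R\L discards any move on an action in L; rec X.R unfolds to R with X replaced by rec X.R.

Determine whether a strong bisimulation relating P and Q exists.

P's transition system — 3 states:
  m0 = c.0 | (0 | 0) + (c.0 + 0 | 0) | -c-> m1, -c-> m2
  m1 = 0 | stopped
  m2 = 0 | (0 | 0) | stopped
Q's transition system — 3 states:
  n0 = (0 + c.0) | (0 | 0) + (c.0 + 0 | 0) | -c-> n1, -c-> n2
  n1 = 0 | stopped
  n2 = 0 | (0 | 0) | stopped
Coarsest stable partition (strong bisimilarity classes):
  B0 = {m0, n0}
  B1 = {m1, m2, n1, n2}
m0 ∈ B0, n0 ∈ B0 → same block

P ~ Q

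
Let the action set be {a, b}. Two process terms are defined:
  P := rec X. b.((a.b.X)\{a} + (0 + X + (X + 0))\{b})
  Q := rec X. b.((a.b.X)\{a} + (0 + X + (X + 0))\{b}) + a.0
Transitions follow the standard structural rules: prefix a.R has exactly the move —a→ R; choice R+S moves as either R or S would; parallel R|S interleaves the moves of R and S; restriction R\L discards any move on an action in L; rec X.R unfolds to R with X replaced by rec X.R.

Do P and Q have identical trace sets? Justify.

traces(P) ≠ traces(Q) — witness ⟨a⟩

Reachable graph of P (2 states):
  u0 = rec X. b.((a.b.X)\{a} + (0 + X + (X + 0))\{b}) has moves —b→ u1
  u1 = (a.b.(rec X. b.((a.b.X)\{a} + (0 + X + (X + 0))\{b})))\{a} + (0 + (rec X. b.((a.b.X)\{a} + (0 + X + (X + 0))\{b})) + ((rec X. b.((a.b.X)\{a} + (0 + X + (X + 0))\{b})) + 0))\{b} has moves stopped
Reachable graph of Q (4 states):
  v0 = rec X. b.((a.b.X)\{a} + (0 + X + (X + 0))\{b}) + a.0 has moves —a→ v1, —b→ v2
  v1 = 0 has moves stopped
  v2 = (a.b.(rec X. b.((a.b.X)\{a} + (0 + X + (X + 0))\{b}) + a.0))\{a} + (0 + (rec X. b.((a.b.X)\{a} + (0 + X + (X + 0))\{b}) + a.0) + ((rec X. b.((a.b.X)\{a} + (0 + X + (X + 0))\{b}) + a.0) + 0))\{b} has moves —a→ v3
  v3 = 0\{b} has moves stopped
Trace ⟨a⟩ through Q, begin at {v0}:
  step 1 (a): {v1}
  Q completes σ.
Trace ⟨a⟩ through P, begin at {u0}:
  step 1 (a): ∅ (P stuck)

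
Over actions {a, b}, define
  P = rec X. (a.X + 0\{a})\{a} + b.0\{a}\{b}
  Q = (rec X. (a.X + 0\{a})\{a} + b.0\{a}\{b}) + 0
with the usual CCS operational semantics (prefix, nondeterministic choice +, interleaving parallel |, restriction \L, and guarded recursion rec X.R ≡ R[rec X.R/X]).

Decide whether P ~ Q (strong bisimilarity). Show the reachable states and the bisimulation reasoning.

YES

Reachable graph of P (2 states):
  m0 = rec X. (a.X + 0\{a})\{a} + b.0\{a}\{b} → --b--▸ m1
  m1 = 0\{a}\{b} → (no moves)
Reachable graph of Q (2 states):
  n0 = (rec X. (a.X + 0\{a})\{a} + b.0\{a}\{b}) + 0 → --b--▸ n1
  n1 = 0\{a}\{b} → (no moves)
Bisimilarity quotient blocks:
  B0 = {m0, n0}
  B1 = {m1, n1}
m0 ∈ B0, n0 ∈ B0 → same block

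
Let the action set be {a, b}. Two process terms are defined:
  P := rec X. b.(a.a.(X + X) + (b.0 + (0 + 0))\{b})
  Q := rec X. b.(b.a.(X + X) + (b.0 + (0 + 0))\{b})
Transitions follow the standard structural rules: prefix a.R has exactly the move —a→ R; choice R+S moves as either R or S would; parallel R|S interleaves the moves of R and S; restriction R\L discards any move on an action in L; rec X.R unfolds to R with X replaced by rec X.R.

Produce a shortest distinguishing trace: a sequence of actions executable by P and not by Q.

P's transition system — 4 states:
  u0 = rec X. b.(a.a.(X + X) + (b.0 + (0 + 0))\{b}) ⊢ --b--▸ u1
  u1 = a.a.((rec X. b.(a.a.(X + X) + (b.0 + (0 + 0))\{b})) + (rec X. b.(a.a.(X + X) + (b.0 + (0 + 0))\{b}))) + (b.0 + (0 + 0))\{b} ⊢ --a--▸ u2
  u2 = a.((rec X. b.(a.a.(X + X) + (b.0 + (0 + 0))\{b})) + (rec X. b.(a.a.(X + X) + (b.0 + (0 + 0))\{b}))) ⊢ --a--▸ u3
  u3 = (rec X. b.(a.a.(X + X) + (b.0 + (0 + 0))\{b})) + (rec X. b.(a.a.(X + X) + (b.0 + (0 + 0))\{b})) ⊢ --b--▸ u1
Q's transition system — 4 states:
  v0 = rec X. b.(b.a.(X + X) + (b.0 + (0 + 0))\{b}) ⊢ --b--▸ v1
  v1 = b.a.((rec X. b.(b.a.(X + X) + (b.0 + (0 + 0))\{b})) + (rec X. b.(b.a.(X + X) + (b.0 + (0 + 0))\{b}))) + (b.0 + (0 + 0))\{b} ⊢ --b--▸ v2
  v2 = a.((rec X. b.(b.a.(X + X) + (b.0 + (0 + 0))\{b})) + (rec X. b.(b.a.(X + X) + (b.0 + (0 + 0))\{b}))) ⊢ --a--▸ v3
  v3 = (rec X. b.(b.a.(X + X) + (b.0 + (0 + 0))\{b})) + (rec X. b.(b.a.(X + X) + (b.0 + (0 + 0))\{b})) ⊢ --b--▸ v1
Executing ba from P (initial set {u0}):
  after b @ step 1: {u1}
  after a @ step 2: {u2}
  P completes σ.
Executing ba from Q (initial set {v0}):
  after b @ step 1: {v1}
  after a @ step 2: ∅ (Q stuck)

ba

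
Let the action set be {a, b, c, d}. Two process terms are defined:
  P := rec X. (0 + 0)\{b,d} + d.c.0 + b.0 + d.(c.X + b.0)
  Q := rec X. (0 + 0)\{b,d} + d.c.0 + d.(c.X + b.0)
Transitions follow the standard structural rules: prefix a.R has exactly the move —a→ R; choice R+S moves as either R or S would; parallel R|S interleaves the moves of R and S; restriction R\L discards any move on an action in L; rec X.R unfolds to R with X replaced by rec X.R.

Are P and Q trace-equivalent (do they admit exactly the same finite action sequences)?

trace-distinct — witness ⟨b⟩

Reachable graph of P (4 states):
  u0 = rec X. (0 + 0)\{b,d} + d.c.0 + b.0 + d.(c.X + b.0) has moves —b→ u1, —d→ u2, —d→ u3
  u1 = 0 has moves (no moves)
  u2 = c.(rec X. (0 + 0)\{b,d} + d.c.0 + b.0 + d.(c.X + b.0)) + b.0 has moves —b→ u1, —c→ u0
  u3 = c.0 has moves —c→ u1
Reachable graph of Q (4 states):
  v0 = rec X. (0 + 0)\{b,d} + d.c.0 + d.(c.X + b.0) has moves —d→ v1, —d→ v2
  v1 = c.(rec X. (0 + 0)\{b,d} + d.c.0 + d.(c.X + b.0)) + b.0 has moves —b→ v3, —c→ v0
  v2 = c.0 has moves —c→ v3
  v3 = 0 has moves (no moves)
Executing b from P (initial set {u0}):
  after b @ step 1: {u1}
  P completes σ.
Executing b from Q (initial set {v0}):
  after b @ step 1: no successor for Q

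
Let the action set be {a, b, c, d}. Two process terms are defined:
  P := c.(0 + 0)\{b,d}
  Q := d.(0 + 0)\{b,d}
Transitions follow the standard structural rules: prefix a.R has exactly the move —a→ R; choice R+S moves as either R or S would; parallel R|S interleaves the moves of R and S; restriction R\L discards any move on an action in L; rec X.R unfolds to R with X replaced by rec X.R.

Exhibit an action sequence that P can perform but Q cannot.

LTS(P): 2 reachable states
  s0 = c.(0 + 0)\{b,d} → ··c··> s1
  s1 = (0 + 0)\{b,d} → stopped
LTS(Q): 2 reachable states
  t0 = d.(0 + 0)\{b,d} → ··d··> t1
  t1 = (0 + 0)\{b,d} → stopped
Executing c from P (initial set {s0}):
  step 1 (c): {s1}
  — P admits the full trace.
Executing c from Q (initial set {t0}):
  step 1 (c): ∅  — Q cannot continue

c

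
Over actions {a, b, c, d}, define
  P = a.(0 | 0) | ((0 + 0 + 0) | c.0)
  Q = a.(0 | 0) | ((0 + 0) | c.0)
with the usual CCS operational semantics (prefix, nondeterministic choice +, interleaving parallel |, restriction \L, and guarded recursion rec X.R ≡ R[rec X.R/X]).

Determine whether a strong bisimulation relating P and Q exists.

P's transition system — 4 states:
  p0 = a.(0 | 0) | ((0 + 0 + 0) | c.0) has moves —a→ p1, —c→ p2
  p1 = 0 | 0 | ((0 + 0 + 0) | c.0) has moves —c→ p3
  p2 = a.(0 | 0) | ((0 + 0 + 0) | 0) has moves —a→ p3
  p3 = 0 | 0 | ((0 + 0 + 0) | 0) has moves stopped
Q's transition system — 4 states:
  q0 = a.(0 | 0) | ((0 + 0) | c.0) has moves —a→ q1, —c→ q2
  q1 = 0 | 0 | ((0 + 0) | c.0) has moves —c→ q3
  q2 = a.(0 | 0) | ((0 + 0) | 0) has moves —a→ q3
  q3 = 0 | 0 | ((0 + 0) | 0) has moves stopped
Partition-refinement fixed point:
  B0 = {p0, q0}
  B1 = {p1, q1}
  B2 = {p3, q3}
  B3 = {p2, q2}
p0 ∈ B0, q0 ∈ B0 → same block

bisimilar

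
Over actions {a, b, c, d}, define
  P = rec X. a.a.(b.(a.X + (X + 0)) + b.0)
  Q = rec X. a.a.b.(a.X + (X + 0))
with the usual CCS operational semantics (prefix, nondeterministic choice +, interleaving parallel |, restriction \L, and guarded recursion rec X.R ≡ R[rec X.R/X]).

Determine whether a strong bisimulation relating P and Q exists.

Reachable graph of P (5 states):
  s0 = rec X. a.a.(b.(a.X + (X + 0)) + b.0) ⊢ -a-> s1
  s1 = a.(b.(a.(rec X. a.a.(b.(a.X + (X + 0)) + b.0)) + ((rec X. a.a.(b.(a.X + (X + 0)) + b.0)) + 0)) + b.0) ⊢ -a-> s2
  s2 = b.(a.(rec X. a.a.(b.(a.X + (X + 0)) + b.0)) + ((rec X. a.a.(b.(a.X + (X + 0)) + b.0)) + 0)) + b.0 ⊢ -b-> s3, -b-> s4
  s3 = 0 ⊢ deadlocked
  s4 = a.(rec X. a.a.(b.(a.X + (X + 0)) + b.0)) + ((rec X. a.a.(b.(a.X + (X + 0)) + b.0)) + 0) ⊢ -a-> s0, -a-> s1
Reachable graph of Q (4 states):
  t0 = rec X. a.a.b.(a.X + (X + 0)) ⊢ -a-> t1
  t1 = a.b.(a.(rec X. a.a.b.(a.X + (X + 0))) + ((rec X. a.a.b.(a.X + (X + 0))) + 0)) ⊢ -a-> t2
  t2 = b.(a.(rec X. a.a.b.(a.X + (X + 0))) + ((rec X. a.a.b.(a.X + (X + 0))) + 0)) ⊢ -b-> t3
  t3 = a.(rec X. a.a.b.(a.X + (X + 0))) + ((rec X. a.a.b.(a.X + (X + 0))) + 0) ⊢ -a-> t0, -a-> t1
Partition-refinement fixed point:
  B0 = {s0}
  B1 = {s1}
  B2 = {s2}
  B3 = {s4}
  B4 = {s3}
  B5 = {t0}
  B6 = {t1}
  B7 = {t2}
  B8 = {t3}
s0 ∈ B0, t0 ∈ B5 → different blocks

NO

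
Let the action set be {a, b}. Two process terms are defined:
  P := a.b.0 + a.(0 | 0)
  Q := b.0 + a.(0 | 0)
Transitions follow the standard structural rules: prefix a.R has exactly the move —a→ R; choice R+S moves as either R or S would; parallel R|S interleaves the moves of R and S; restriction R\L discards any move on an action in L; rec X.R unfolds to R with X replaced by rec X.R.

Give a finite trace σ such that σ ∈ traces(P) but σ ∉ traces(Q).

ab

P's transition system — 4 states:
  p0 = a.b.0 + a.(0 | 0) :: —a→ p1, —a→ p2
  p1 = 0 | 0 :: ∅
  p2 = b.0 :: —b→ p3
  p3 = 0 :: ∅
Q's transition system — 3 states:
  q0 = b.0 + a.(0 | 0) :: —a→ q1, —b→ q2
  q1 = 0 | 0 :: ∅
  q2 = 0 :: ∅
Run σ = ⟨ab⟩ on P: start {p0}
  step 1 (a): {p1, p2}
  step 2 (b): {p3}
  P completes σ.
Run σ = ⟨ab⟩ on Q: start {q0}
  step 1 (a): {q1}
  step 2 (b): ∅ (Q stuck)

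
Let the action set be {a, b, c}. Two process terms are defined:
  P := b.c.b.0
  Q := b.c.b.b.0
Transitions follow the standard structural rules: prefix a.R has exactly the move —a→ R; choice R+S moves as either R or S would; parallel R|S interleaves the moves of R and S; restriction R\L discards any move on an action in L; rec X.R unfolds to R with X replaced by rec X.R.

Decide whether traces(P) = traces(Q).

P's transition system — 4 states:
  p0 = b.c.b.0 :: ··b··> p1
  p1 = c.b.0 :: ··c··> p2
  p2 = b.0 :: ··b··> p3
  p3 = 0 :: ∅
Q's transition system — 5 states:
  q0 = b.c.b.b.0 :: ··b··> q1
  q1 = c.b.b.0 :: ··c··> q2
  q2 = b.b.0 :: ··b··> q3
  q3 = b.0 :: ··b··> q4
  q4 = 0 :: ∅
Run σ = ⟨bcbb⟩ on Q: start {q0}
  [1] b ⇒ {q1}
  [2] c ⇒ {q2}
  [3] b ⇒ {q3}
  [4] b ⇒ {q4}
  Q completes σ.
Run σ = ⟨bcbb⟩ on P: start {p0}
  [1] b ⇒ {p1}
  [2] c ⇒ {p2}
  [3] b ⇒ {p3}
  [4] b ⇒ ∅ (P stuck)

trace-distinct — witness ⟨bcbb⟩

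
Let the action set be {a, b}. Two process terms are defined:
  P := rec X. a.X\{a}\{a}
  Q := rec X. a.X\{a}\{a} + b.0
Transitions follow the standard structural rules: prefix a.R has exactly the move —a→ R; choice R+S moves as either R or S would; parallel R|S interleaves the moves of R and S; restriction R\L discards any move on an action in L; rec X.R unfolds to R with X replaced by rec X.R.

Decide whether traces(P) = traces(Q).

P's transition system — 2 states:
  u0 = rec X. a.X\{a}\{a} ⊢ =a=> u1
  u1 = (rec X. a.X\{a}\{a})\{a}\{a} ⊢ (no moves)
Q's transition system — 4 states:
  v0 = rec X. a.X\{a}\{a} + b.0 ⊢ =a=> v1, =b=> v2
  v1 = (rec X. a.X\{a}\{a} + b.0)\{a}\{a} ⊢ =b=> v3
  v2 = 0 ⊢ (no moves)
  v3 = 0\{a}\{a} ⊢ (no moves)
Executing b from Q (initial set {v0}):
  [1] b ⇒ {v2}
  ✓ Q
Executing b from P (initial set {u0}):
  [1] b ⇒ no successor for P

traces(P) ≠ traces(Q) — witness ⟨b⟩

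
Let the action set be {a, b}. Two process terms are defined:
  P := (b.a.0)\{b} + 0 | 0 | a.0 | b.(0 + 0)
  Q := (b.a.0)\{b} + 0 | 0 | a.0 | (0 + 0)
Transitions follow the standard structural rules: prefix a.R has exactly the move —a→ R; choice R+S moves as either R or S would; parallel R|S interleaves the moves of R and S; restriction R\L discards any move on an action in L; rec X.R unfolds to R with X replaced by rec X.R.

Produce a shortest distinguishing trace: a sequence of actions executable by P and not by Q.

P's transition system — 4 states:
  p0 = (b.a.0)\{b} + 0 | 0 | a.0 | b.(0 + 0) has moves -a-> p1, -b-> p2
  p1 = 0 | 0 | 0 | b.(0 + 0) has moves -b-> p3
  p2 = 0 | 0 | a.0 | (0 + 0) has moves -a-> p3
  p3 = 0 | 0 | 0 | (0 + 0) has moves ∅
Q's transition system — 2 states:
  q0 = (b.a.0)\{b} + 0 | 0 | a.0 | (0 + 0) has moves -a-> q1
  q1 = 0 | 0 | 0 | (0 + 0) has moves ∅
Run σ = ⟨b⟩ on P: start {p0}
  [1] b ⇒ {p2}
  P completes σ.
Run σ = ⟨b⟩ on Q: start {q0}
  [1] b ⇒ no successor for Q

b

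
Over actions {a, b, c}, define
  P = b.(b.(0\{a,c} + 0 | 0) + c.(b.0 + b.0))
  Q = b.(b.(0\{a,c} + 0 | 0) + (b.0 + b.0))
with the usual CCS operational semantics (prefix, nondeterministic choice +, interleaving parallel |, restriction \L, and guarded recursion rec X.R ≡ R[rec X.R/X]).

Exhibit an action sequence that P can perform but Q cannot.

bc

LTS(P): 5 reachable states
  s0 = b.(b.(0\{a,c} + 0 | 0) + c.(b.0 + b.0)) | ··b··> s1
  s1 = b.(0\{a,c} + 0 | 0) + c.(b.0 + b.0) | ··b··> s2, ··c··> s3
  s2 = 0\{a,c} + 0 | 0 | (no moves)
  s3 = b.0 + b.0 | ··b··> s4
  s4 = 0 | (no moves)
LTS(Q): 4 reachable states
  t0 = b.(b.(0\{a,c} + 0 | 0) + (b.0 + b.0)) | ··b··> t1
  t1 = b.(0\{a,c} + 0 | 0) + (b.0 + b.0) | ··b··> t2, ··b··> t3
  t2 = 0 | (no moves)
  t3 = 0\{a,c} + 0 | 0 | (no moves)
Run σ = ⟨bc⟩ on P: start {s0}
  [1] b ⇒ {s1}
  [2] c ⇒ {s3}
  P completes σ.
Run σ = ⟨bc⟩ on Q: start {t0}
  [1] b ⇒ {t1}
  [2] c ⇒ ∅ (Q stuck)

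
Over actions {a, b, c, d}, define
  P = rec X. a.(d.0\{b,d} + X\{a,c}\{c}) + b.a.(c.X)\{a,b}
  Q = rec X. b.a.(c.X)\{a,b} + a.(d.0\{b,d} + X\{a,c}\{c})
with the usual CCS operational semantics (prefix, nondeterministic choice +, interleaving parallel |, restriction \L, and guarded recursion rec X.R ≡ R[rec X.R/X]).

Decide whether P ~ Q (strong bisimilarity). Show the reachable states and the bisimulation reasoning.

P's transition system — 7 states:
  p0 = rec X. a.(d.0\{b,d} + X\{a,c}\{c}) + b.a.(c.X)\{a,b} ⊢ —a→ p1, —b→ p2
  p1 = d.0\{b,d} + (rec X. a.(d.0\{b,d} + X\{a,c}\{c}) + b.a.(c.X)\{a,b})\{a,c}\{c} ⊢ —b→ p3, —d→ p4
  p2 = a.(c.(rec X. a.(d.0\{b,d} + X\{a,c}\{c}) + b.a.(c.X)\{a,b}))\{a,b} ⊢ —a→ p5
  p3 = (a.(c.(rec X. a.(d.0\{b,d} + X\{a,c}\{c}) + b.a.(c.X)\{a,b}))\{a,b})\{a,c}\{c} ⊢ stopped
  p4 = 0\{b,d} ⊢ stopped
  p5 = (c.(rec X. a.(d.0\{b,d} + X\{a,c}\{c}) + b.a.(c.X)\{a,b}))\{a,b} ⊢ —c→ p6
  p6 = (rec X. a.(d.0\{b,d} + X\{a,c}\{c}) + b.a.(c.X)\{a,b})\{a,b} ⊢ stopped
Q's transition system — 7 states:
  q0 = rec X. b.a.(c.X)\{a,b} + a.(d.0\{b,d} + X\{a,c}\{c}) ⊢ —a→ q1, —b→ q2
  q1 = d.0\{b,d} + (rec X. b.a.(c.X)\{a,b} + a.(d.0\{b,d} + X\{a,c}\{c}))\{a,c}\{c} ⊢ —b→ q3, —d→ q4
  q2 = a.(c.(rec X. b.a.(c.X)\{a,b} + a.(d.0\{b,d} + X\{a,c}\{c})))\{a,b} ⊢ —a→ q5
  q3 = (a.(c.(rec X. b.a.(c.X)\{a,b} + a.(d.0\{b,d} + X\{a,c}\{c})))\{a,b})\{a,c}\{c} ⊢ stopped
  q4 = 0\{b,d} ⊢ stopped
  q5 = (c.(rec X. b.a.(c.X)\{a,b} + a.(d.0\{b,d} + X\{a,c}\{c})))\{a,b} ⊢ —c→ q6
  q6 = (rec X. b.a.(c.X)\{a,b} + a.(d.0\{b,d} + X\{a,c}\{c}))\{a,b} ⊢ stopped
Coarsest stable partition (strong bisimilarity classes):
  B0 = {p0, q0}
  B1 = {p2, q2}
  B2 = {p5, q5}
  B3 = {p3, p4, p6, q3, q4, q6}
  B4 = {p1, q1}
p0 ∈ B0, q0 ∈ B0 → same block

P ~ Q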